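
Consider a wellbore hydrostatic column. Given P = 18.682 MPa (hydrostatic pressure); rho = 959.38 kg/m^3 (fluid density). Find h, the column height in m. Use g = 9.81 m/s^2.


h = P * 1e6 / (g * rho)
h = 18.682 * 1e6 / (9.81 * 959.38)
h = 1985.0 m


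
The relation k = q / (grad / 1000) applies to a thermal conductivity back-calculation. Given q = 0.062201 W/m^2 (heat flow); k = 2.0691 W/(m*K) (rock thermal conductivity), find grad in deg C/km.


grad = q / k * 1000
grad = 0.062201 / 2.0691 * 1000
grad = 30.062 deg C/km


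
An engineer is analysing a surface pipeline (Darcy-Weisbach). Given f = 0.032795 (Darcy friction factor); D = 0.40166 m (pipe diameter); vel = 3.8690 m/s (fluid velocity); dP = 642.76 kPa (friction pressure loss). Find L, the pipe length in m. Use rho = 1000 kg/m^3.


L = dP*1000*D / (f*rho*vel^2/2)
L = 642.76*1000*0.40166 / (0.032795*1000*3.8690^2/2)
L = 1051.8 m


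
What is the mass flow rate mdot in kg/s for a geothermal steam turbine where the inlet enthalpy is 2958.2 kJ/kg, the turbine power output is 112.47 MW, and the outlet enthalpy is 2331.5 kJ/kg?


mdot = P * 1000 / (h_in - h_out)
mdot = 112.47 * 1000 / (2958.2 - 2331.5)
mdot = 179.46 kg/s


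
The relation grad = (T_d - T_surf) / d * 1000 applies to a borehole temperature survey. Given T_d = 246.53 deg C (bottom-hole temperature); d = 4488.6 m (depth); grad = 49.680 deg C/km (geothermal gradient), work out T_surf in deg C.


T_surf = T_d - grad * d / 1000
T_surf = 246.53 - 49.680 * 4488.6 / 1000
T_surf = 23.536 deg C


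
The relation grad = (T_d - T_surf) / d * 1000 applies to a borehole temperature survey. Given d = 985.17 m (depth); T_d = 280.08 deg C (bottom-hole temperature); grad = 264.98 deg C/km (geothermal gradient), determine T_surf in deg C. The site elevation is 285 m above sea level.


T_surf = T_d - grad * d / 1000
T_surf = 280.08 - 264.98 * 985.17 / 1000
T_surf = 19.030 deg C


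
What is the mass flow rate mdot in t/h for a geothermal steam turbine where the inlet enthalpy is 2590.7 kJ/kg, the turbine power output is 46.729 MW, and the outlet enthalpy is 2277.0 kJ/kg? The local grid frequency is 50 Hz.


mdot = P * 1000 / (h_in - h_out)
mdot = 46.729 * 1000 / (2590.7 - 2277.0)
mdot = 148.9608 kg/s
Convert: 148.9608 kg/s * 3.6 = 536.26 t/h
mdot = 536.26 t/h


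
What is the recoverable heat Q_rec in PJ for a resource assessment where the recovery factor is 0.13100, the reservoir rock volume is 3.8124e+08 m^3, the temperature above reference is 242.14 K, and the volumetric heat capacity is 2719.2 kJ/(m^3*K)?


Step 1: Q_s = Vr*rhoc*dT/1e12 = 3.8124e+08*2719.2*242.14/1e12 = 251.0187 PJ
Step 2: Q_rec = Q_s * RF = 251.0187 * 0.131 = 32.883 PJ
Q_rec = 32.883 PJ


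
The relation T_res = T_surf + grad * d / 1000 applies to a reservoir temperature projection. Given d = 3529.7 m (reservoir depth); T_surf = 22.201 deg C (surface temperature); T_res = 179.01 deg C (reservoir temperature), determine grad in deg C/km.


grad = (T_res - T_surf) / d * 1000
grad = (179.01 - 22.201) / 3529.7 * 1000
grad = 44.426 deg C/km


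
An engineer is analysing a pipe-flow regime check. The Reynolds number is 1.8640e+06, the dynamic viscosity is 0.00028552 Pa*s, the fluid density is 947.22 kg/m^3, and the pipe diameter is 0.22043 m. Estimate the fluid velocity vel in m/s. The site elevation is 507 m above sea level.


vel = Re * mu / (rho * D)
vel = 1.8640e+06 * 0.00028552 / (947.22 * 0.22043)
vel = 2.5489 m/s


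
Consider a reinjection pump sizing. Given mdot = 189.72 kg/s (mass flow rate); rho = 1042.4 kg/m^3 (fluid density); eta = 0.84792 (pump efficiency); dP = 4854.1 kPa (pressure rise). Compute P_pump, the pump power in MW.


P_pump = mdot * dP / (rho * eta)
P_pump = 189.72 * 4854.1 / (1042.4 * 0.84792)
P_pump = 1041.916 kW
Convert: 1041.916 kW * 0.001 = 1.0419 MW
P_pump = 1.0419 MW


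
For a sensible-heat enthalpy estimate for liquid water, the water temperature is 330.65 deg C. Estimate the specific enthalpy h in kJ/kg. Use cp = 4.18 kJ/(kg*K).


h = cp * T
h = 4.18 * 330.65
h = 1382.1 kJ/kg


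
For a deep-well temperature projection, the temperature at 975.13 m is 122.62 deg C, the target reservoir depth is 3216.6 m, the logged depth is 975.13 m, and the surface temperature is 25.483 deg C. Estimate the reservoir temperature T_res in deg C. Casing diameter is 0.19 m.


Step 1: grad = (T_d1 - T_surf)/d1 * 1000 = (122.62 - 25.483)/975.13 * 1000 = 99.61441 deg C/km
Step 2: T_res = T_surf + grad*d2/1000 = 25.483 + 99.61441*3216.6/1000 = 345.90 deg C
T_res = 345.90 deg C


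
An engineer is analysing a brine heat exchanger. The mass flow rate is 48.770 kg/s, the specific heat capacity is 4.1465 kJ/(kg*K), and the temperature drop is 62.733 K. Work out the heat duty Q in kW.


Q = mdot * cp * dT / 1000
Q = 48.770 * 4.1465 * 62.733 / 1000
Q = 12.68617 MW
Convert: 12.68617 MW * 1000.0 = 12686 kW
Q = 12686 kW


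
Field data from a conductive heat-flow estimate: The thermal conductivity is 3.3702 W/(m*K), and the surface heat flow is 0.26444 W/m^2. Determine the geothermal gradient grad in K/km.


grad = q * 1000 / k
grad = 0.26444 * 1000 / 3.3702
grad = 78.46419 deg C/km
Convert: 78.46419 deg C/km * 1.0 = 78.464 K/km
grad = 78.464 K/km


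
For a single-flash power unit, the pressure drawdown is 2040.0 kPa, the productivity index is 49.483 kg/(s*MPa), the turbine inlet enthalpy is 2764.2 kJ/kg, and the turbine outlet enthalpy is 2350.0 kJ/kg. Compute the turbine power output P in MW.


Step 1: mdot = PI * dP / 1000 = 49.483 * 2040.0 / 1000 = 100.9453 kg/s
Step 2: P = mdot*(h_in - h_out)/1000 = 100.9453*(2764.2 - 2350.0)/1000 = 41.812 MW
P = 41.812 MW


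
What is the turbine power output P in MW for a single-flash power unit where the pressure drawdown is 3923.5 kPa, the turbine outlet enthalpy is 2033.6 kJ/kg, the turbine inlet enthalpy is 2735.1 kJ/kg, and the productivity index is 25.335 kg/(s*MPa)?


Step 1: mdot = PI * dP / 1000 = 25.335 * 3923.5 / 1000 = 99.40187 kg/s
Step 2: P = mdot*(h_in - h_out)/1000 = 99.40187*(2735.1 - 2033.6)/1000 = 69.730 MW
P = 69.730 MW


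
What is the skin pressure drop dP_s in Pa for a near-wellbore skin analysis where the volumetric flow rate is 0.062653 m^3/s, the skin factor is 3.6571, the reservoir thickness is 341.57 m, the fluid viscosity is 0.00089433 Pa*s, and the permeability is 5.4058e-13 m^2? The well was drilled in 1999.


dP_s = S * q * mu / (2*pi*k*hr) / 1000
dP_s = 3.6571 * 0.062653 * 0.00089433 / (2*pi*5.4058e-13*341.57) / 1000
dP_s = 176.6269 kPa
Convert: 176.6269 kPa * 1000.0 = 1.7663e+05 Pa
dP_s = 1.7663e+05 Pa


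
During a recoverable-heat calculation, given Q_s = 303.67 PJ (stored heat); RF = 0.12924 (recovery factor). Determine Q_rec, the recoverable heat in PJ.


Q_rec = Q_s * RF
Q_rec = 303.67 * 0.12924
Q_rec = 39.246 PJ


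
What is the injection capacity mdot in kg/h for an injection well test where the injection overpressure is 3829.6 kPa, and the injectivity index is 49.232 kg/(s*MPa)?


mdot = II * dP / 1000
mdot = 49.232 * 3829.6 / 1000
mdot = 188.5389 kg/s
Convert: 188.5389 kg/s * 3600.0 = 6.7874e+05 kg/h
mdot = 6.7874e+05 kg/h


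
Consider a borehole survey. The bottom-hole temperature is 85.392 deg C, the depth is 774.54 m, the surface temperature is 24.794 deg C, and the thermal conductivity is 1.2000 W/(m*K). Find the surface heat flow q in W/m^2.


Step 1: grad = (T_d - T_surf)/d * 1000 = (85.392 - 24.794)/774.54 * 1000 = 78.23741 deg C/km
Step 2: q = k * grad / 1000 = 1.2 * 78.23741 / 1000 = 0.093885 W/m^2
q = 0.093885 W/m^2


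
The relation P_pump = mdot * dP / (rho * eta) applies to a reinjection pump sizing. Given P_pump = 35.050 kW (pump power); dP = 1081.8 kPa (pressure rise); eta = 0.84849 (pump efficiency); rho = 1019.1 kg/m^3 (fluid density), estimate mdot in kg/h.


mdot = P_pump * rho * eta / dP
mdot = 35.050 * 1019.1 * 0.84849 / 1081.8
mdot = 28.01590 kg/s
Convert: 28.01590 kg/s * 3600.0 = 1.0086e+05 kg/h
mdot = 1.0086e+05 kg/h


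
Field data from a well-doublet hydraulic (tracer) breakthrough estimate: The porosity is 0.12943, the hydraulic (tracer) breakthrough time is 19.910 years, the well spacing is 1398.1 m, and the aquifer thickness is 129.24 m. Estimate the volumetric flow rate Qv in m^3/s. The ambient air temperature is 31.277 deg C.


Qv = pi*hr*phi*L^2 / (3*t_bt*365.25*86400)
Qv = pi*129.24*0.12943*1398.1^2 / (3*19.910*365.25*86400)
Qv = 0.054496 m^3/s


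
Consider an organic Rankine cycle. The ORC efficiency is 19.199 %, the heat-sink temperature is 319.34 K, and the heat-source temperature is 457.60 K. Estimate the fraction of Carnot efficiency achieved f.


f = (eta_orc/100) / (1 - Tc/Th)
f = (19.199/100) / (1 - 319.34/457.60)
f = 0.63543


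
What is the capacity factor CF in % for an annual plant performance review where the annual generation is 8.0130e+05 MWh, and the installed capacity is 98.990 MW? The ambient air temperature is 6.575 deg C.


CF = E_a / (cap * 8760) * 100
CF = 8.0130e+05 / (98.990 * 8760) * 100
CF = 92.406 %


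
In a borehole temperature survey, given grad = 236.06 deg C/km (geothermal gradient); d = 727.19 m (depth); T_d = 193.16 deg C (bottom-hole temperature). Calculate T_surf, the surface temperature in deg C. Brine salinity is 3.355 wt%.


T_surf = T_d - grad * d / 1000
T_surf = 193.16 - 236.06 * 727.19 / 1000
T_surf = 21.500 deg C


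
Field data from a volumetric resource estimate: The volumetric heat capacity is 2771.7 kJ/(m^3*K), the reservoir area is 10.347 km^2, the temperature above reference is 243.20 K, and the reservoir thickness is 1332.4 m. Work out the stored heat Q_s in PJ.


Step 1: Vr = A*1e6*hr = 10.347*1e6*1332.4 = 1.378634e+10 m^3
Step 2: Q_s = Vr*rhoc*dT/1e12 = 1.378634e+10*2771.7*243.2/1e12 = 9293.1 PJ
Q_s = 9293.1 PJ


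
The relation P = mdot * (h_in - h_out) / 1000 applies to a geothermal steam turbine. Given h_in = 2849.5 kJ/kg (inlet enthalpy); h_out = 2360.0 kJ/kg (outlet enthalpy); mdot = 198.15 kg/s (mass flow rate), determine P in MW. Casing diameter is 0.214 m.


P = mdot * (h_in - h_out) / 1000
P = 198.15 * (2849.5 - 2360.0) / 1000
P = 96.994 MW


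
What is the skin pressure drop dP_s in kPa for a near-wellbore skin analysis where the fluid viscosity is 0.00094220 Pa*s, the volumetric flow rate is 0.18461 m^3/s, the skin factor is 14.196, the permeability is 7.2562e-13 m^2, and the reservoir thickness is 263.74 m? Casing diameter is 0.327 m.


dP_s = S * q * mu / (2*pi*k*hr) / 1000
dP_s = 14.196 * 0.18461 * 0.00094220 / (2*pi*7.2562e-13*263.74) / 1000
dP_s = 2053.5 kPa


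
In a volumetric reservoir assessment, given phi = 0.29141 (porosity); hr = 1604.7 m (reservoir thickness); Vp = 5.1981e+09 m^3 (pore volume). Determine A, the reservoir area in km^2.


A = Vp / (1e6 * hr * phi)
A = 5.1981e+09 / (1e6 * 1604.7 * 0.29141)
A = 11.116 km^2


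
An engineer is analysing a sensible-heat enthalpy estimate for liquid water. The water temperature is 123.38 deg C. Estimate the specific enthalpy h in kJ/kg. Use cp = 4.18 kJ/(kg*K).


h = cp * T
h = 4.18 * 123.38
h = 515.73 kJ/kg


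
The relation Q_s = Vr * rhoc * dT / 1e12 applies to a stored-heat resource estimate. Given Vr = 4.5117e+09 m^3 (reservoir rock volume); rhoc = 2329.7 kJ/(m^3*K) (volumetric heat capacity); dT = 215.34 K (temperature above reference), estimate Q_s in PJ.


Q_s = Vr * rhoc * dT / 1e12
Q_s = 4.5117e+09 * 2329.7 * 215.34 / 1e12
Q_s = 2263.4 PJ


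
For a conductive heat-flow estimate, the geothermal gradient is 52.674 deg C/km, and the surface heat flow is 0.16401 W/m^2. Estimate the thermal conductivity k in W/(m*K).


k = q * 1000 / grad
k = 0.16401 * 1000 / 52.674
k = 3.1137 W/(m*K)


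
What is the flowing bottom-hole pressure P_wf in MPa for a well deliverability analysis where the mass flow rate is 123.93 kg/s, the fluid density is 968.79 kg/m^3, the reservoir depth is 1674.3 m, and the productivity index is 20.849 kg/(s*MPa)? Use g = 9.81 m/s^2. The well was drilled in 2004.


Step 1: P_i = rho*g*h/1e6 = 968.79*9.81*1674.3/1e6 = 15.91226 MPa
Step 2: P_wf = P_i - mdot/PI = 15.91226 - 123.93/20.849 = 9.9681 MPa
P_wf = 9.9681 MPa


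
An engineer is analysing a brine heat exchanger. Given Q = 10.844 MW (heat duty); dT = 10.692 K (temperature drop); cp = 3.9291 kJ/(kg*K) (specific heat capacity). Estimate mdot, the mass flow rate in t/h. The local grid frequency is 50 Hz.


mdot = Q * 1000 / (cp * dT)
mdot = 10.844 * 1000 / (3.9291 * 10.692)
mdot = 258.1294 kg/s
Convert: 258.1294 kg/s * 3.6 = 929.27 t/h
mdot = 929.27 t/h


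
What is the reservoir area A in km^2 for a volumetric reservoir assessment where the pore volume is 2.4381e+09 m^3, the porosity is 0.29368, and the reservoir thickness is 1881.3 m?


A = Vp / (1e6 * hr * phi)
A = 2.4381e+09 / (1e6 * 1881.3 * 0.29368)
A = 4.4128 km^2


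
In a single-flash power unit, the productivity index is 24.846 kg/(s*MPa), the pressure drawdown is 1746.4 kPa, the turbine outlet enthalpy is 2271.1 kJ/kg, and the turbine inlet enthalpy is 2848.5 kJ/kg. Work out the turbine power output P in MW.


Step 1: mdot = PI * dP / 1000 = 24.846 * 1746.4 / 1000 = 43.39105 kg/s
Step 2: P = mdot*(h_in - h_out)/1000 = 43.39105*(2848.5 - 2271.1)/1000 = 25.054 MW
P = 25.054 MW


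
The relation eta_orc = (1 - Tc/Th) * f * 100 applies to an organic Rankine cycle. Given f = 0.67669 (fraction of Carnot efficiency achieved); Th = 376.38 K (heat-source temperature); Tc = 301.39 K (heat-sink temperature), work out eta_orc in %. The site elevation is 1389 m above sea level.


eta_orc = (1 - Tc/Th) * f * 100
eta_orc = (1 - 301.39/376.38) * 0.67669 * 100
eta_orc = 13.482 %


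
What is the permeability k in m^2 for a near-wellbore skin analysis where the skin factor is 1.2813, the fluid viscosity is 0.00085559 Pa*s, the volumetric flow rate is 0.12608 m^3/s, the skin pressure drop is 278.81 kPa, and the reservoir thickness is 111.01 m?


k = S*q*mu / (2*pi*dP_s*1000*hr)
k = 1.2813*0.12608*0.00085559 / (2*pi*278.81*1000*111.01)
k = 7.1074e-13 m^2


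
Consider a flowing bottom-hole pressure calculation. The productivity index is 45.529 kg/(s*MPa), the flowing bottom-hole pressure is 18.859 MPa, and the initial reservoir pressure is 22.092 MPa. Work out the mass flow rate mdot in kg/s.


mdot = (P_i - P_wf) * PI
mdot = (22.092 - 18.859) * 45.529
mdot = 147.20 kg/s


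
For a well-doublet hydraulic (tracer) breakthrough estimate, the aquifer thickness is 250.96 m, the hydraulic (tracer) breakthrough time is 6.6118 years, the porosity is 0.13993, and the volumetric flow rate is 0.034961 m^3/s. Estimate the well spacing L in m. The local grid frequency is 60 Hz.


L = sqrt(t_bt*365.25*86400*3*Qv / (pi*hr*phi))
L = sqrt(6.6118*365.25*86400*3*0.034961 / (pi*250.96*0.13993))
L = 445.38 m


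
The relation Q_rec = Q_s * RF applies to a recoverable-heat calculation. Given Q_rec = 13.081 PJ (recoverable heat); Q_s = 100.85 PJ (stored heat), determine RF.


RF = Q_rec / Q_s
RF = 13.081 / 100.85
RF = 0.12971


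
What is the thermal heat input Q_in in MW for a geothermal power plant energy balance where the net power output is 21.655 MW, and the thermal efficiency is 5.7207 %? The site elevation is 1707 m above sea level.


Q_in = W_net / (eta / 100)
Q_in = 21.655 / (5.7207 / 100)
Q_in = 378.54 MW


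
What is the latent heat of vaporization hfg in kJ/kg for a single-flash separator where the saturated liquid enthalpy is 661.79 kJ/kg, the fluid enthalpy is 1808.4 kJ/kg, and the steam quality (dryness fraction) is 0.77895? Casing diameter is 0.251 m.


hfg = (h - hf) / x
hfg = (1808.4 - 661.79) / 0.77895
hfg = 1472.0 kJ/kg


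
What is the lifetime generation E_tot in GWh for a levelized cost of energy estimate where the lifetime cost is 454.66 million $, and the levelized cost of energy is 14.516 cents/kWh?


E_tot = C_tot / LCOE * 100
E_tot = 454.66 / 14.516 * 100
E_tot = 3132.1 GWh


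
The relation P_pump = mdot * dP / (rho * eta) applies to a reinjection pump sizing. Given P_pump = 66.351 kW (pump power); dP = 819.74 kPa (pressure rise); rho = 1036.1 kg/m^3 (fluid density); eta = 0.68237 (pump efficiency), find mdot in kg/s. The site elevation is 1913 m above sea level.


mdot = P_pump * rho * eta / dP
mdot = 66.351 * 1036.1 * 0.68237 / 819.74
mdot = 57.226 kg/s


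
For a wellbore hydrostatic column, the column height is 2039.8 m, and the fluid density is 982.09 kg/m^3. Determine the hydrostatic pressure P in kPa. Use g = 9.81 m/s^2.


P = rho * g * h / 1e6
P = 982.09 * 9.81 * 2039.8 / 1e6
P = 19.65205 MPa
Convert: 19.65205 MPa * 1000.0 = 19652 kPa
P = 19652 kPa


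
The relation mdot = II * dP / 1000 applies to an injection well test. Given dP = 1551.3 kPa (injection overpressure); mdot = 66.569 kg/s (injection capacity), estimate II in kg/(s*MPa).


II = mdot * 1000 / dP
II = 66.569 * 1000 / 1551.3
II = 42.912 kg/(s*MPa)


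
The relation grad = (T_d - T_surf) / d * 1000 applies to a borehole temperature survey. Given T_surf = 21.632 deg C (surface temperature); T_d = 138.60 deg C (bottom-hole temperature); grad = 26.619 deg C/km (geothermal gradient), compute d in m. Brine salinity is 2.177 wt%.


d = (T_d - T_surf) / grad * 1000
d = (138.60 - 21.632) / 26.619 * 1000
d = 4394.2 m


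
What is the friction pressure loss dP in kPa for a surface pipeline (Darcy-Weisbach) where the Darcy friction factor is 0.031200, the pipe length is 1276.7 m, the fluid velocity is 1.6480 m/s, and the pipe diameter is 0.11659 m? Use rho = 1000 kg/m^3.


dP = f * (L/D) * (rho*vel^2/2) / 1000
dP = 0.031200 * (1276.7/0.11659) * (1000*1.6480^2/2) / 1000
dP = 463.95 kPa


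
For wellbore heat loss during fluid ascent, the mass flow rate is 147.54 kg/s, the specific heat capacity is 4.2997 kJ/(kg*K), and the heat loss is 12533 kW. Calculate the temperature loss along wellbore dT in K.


dT = Q_loss / (mdot * cp)
dT = 12533 / (147.54 * 4.2997)
dT = 19.756 K


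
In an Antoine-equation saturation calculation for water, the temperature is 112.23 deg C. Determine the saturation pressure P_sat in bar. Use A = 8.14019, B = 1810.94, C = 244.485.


P_sat = 10^(A - B/(C + T)) / 760 * 0.101325
P_sat = 10^(8.14019 - 1810.94/(244.485 + 112.23)) / 760 * 0.101325
P_sat = 0.1543047 MPa
Convert: 0.1543047 MPa * 10.0 = 1.5430 bar
P_sat = 1.5430 bar


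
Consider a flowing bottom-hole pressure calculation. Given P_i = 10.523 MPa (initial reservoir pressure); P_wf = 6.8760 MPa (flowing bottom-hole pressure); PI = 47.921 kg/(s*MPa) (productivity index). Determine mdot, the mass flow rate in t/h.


mdot = (P_i - P_wf) * PI
mdot = (10.523 - 6.8760) * 47.921
mdot = 174.7679 kg/s
Convert: 174.7679 kg/s * 3.6 = 629.16 t/h
mdot = 629.16 t/h


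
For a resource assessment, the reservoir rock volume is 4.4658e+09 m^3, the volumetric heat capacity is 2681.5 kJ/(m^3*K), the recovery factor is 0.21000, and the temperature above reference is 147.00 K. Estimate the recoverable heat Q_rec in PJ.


Step 1: Q_s = Vr*rhoc*dT/1e12 = 4.4658e+09*2681.5*147.0/1e12 = 1760.331 PJ
Step 2: Q_rec = Q_s * RF = 1760.331 * 0.21 = 369.67 PJ
Q_rec = 369.67 PJ


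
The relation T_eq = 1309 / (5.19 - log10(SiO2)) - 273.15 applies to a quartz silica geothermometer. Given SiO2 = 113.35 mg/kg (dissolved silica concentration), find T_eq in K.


T_eq = 1309 / (5.19 - log10(SiO2)) - 273.15
T_eq = 1309 / (5.19 - log10(113.35)) - 273.15
T_eq = 144.3168 deg C
Convert to K: 144.3168 + 273.15 = 417.47 K
T_eq = 417.47 K


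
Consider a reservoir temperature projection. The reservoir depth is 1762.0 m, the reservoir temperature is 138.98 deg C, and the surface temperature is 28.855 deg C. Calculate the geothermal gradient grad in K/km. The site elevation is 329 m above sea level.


grad = (T_res - T_surf) / d * 1000
grad = (138.98 - 28.855) / 1762.0 * 1000
grad = 62.50000 deg C/km
Convert: 62.50000 deg C/km * 1.0 = 62.500 K/km
grad = 62.500 K/km


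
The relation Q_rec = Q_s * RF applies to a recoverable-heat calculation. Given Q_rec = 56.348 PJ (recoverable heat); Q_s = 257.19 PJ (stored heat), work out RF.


RF = Q_rec / Q_s
RF = 56.348 / 257.19
RF = 0.21909


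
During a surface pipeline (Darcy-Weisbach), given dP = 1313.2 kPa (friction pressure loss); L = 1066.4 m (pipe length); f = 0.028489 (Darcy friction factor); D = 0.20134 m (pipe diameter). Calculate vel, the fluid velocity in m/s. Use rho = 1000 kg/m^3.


vel = sqrt(dP*1000*2*D / (f*L*rho))
vel = sqrt(1313.2*1000*2*0.20134 / (0.028489*1066.4*1000))
vel = 4.1720 m/s


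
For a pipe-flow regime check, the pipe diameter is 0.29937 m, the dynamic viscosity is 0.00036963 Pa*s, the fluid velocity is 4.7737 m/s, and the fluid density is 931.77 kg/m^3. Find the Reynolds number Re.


Re = rho * vel * D / mu
Re = 931.77 * 4.7737 * 0.29937 / 0.00036963
Re = 3.6025e+06


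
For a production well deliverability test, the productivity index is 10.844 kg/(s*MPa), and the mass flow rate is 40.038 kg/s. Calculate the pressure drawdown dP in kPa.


dP = mdot * 1000 / PI
dP = 40.038 * 1000 / 10.844
dP = 3692.2 kPa


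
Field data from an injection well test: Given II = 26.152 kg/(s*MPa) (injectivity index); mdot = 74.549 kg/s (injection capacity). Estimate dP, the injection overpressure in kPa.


dP = mdot * 1000 / II
dP = 74.549 * 1000 / 26.152
dP = 2850.6 kPa


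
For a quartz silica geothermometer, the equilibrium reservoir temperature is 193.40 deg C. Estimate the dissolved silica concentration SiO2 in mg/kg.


SiO2 = 10^(5.19 - 1309/(T_eq + 273.15))
SiO2 = 10^(5.19 - 1309/(193.40 + 273.15))
SiO2 = 242.27 mg/kg


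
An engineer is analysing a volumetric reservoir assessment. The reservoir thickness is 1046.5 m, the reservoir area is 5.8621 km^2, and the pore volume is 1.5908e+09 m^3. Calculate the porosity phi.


phi = Vp / (A * 1e6 * hr)
phi = 1.5908e+09 / (5.8621 * 1e6 * 1046.5)
phi = 0.25931


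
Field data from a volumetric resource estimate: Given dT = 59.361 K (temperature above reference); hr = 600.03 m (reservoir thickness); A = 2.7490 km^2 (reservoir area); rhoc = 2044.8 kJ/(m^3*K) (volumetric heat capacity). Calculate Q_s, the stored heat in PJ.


Step 1: Vr = A*1e6*hr = 2.749*1e6*600.03 = 1.649482e+09 m^3
Step 2: Q_s = Vr*rhoc*dT/1e12 = 1.649482e+09*2044.8*59.361/1e12 = 200.22 PJ
Q_s = 200.22 PJ


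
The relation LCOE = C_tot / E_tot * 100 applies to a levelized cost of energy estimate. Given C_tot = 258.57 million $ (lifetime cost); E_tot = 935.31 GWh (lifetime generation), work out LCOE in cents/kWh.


LCOE = C_tot / E_tot * 100
LCOE = 258.57 / 935.31 * 100
LCOE = 27.645 cents/kWh


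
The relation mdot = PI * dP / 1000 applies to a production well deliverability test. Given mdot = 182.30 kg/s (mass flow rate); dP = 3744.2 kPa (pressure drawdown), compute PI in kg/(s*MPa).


PI = mdot * 1000 / dP
PI = 182.30 * 1000 / 3744.2
PI = 48.689 kg/(s*MPa)


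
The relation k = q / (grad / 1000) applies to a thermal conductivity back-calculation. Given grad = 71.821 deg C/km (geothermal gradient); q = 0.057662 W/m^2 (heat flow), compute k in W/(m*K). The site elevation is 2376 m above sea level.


k = q / (grad / 1000)
k = 0.057662 / (71.821 / 1000)
k = 0.80286 W/(m*K)


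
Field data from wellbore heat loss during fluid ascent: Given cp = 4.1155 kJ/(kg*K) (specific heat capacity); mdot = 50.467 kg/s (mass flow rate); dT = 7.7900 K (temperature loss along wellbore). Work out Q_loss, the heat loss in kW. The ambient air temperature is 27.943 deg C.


Q_loss = mdot * cp * dT
Q_loss = 50.467 * 4.1155 * 7.7900
Q_loss = 1618.0 kW


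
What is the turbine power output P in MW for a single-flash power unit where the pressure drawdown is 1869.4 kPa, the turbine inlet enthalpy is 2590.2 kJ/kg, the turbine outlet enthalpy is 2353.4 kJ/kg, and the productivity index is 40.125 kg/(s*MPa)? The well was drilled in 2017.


Step 1: mdot = PI * dP / 1000 = 40.125 * 1869.4 / 1000 = 75.00968 kg/s
Step 2: P = mdot*(h_in - h_out)/1000 = 75.00968*(2590.2 - 2353.4)/1000 = 17.762 MW
P = 17.762 MW


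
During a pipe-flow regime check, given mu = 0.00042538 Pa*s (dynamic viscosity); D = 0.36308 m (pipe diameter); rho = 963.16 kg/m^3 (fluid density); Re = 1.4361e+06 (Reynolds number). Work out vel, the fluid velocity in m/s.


vel = Re * mu / (rho * D)
vel = 1.4361e+06 * 0.00042538 / (963.16 * 0.36308)
vel = 1.7469 m/s


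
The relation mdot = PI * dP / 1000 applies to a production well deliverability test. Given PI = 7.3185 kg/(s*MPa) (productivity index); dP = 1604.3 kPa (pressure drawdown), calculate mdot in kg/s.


mdot = PI * dP / 1000
mdot = 7.3185 * 1604.3 / 1000
mdot = 11.741 kg/s


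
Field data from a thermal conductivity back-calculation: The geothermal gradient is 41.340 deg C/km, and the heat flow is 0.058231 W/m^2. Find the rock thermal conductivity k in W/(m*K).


k = q / (grad / 1000)
k = 0.058231 / (41.340 / 1000)
k = 1.4086 W/(m*K)


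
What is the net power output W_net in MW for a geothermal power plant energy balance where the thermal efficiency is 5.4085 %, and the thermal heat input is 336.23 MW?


W_net = eta / 100 * Q_in
W_net = 5.4085 / 100 * 336.23
W_net = 18.185 MW


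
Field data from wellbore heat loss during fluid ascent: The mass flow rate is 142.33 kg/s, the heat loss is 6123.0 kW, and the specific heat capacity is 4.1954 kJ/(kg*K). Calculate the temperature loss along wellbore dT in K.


dT = Q_loss / (mdot * cp)
dT = 6123.0 / (142.33 * 4.1954)
dT = 10.254 K


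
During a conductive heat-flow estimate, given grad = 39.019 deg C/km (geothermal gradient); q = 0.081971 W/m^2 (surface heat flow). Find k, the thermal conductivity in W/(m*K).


k = q * 1000 / grad
k = 0.081971 * 1000 / 39.019
k = 2.1008 W/(m*K)


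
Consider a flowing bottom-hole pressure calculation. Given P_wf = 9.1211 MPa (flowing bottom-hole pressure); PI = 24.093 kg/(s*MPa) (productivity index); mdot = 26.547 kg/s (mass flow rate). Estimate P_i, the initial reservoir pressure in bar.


P_i = P_wf + mdot / PI
P_i = 9.1211 + 26.547 / 24.093
P_i = 10.22296 MPa
Convert: 10.22296 MPa * 10.0 = 102.23 bar
P_i = 102.23 bar


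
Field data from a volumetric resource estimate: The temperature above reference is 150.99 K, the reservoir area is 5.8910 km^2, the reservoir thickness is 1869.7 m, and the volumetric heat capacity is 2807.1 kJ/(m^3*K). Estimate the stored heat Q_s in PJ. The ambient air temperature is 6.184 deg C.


Step 1: Vr = A*1e6*hr = 5.891*1e6*1869.7 = 1.101440e+10 m^3
Step 2: Q_s = Vr*rhoc*dT/1e12 = 1.101440e+10*2807.1*150.99/1e12 = 4668.4 PJ
Q_s = 4668.4 PJ


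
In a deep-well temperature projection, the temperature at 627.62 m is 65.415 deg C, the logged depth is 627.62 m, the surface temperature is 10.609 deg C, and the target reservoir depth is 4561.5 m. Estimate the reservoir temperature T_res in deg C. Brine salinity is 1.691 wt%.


Step 1: grad = (T_d1 - T_surf)/d1 * 1000 = (65.415 - 10.609)/627.62 * 1000 = 87.32354 deg C/km
Step 2: T_res = T_surf + grad*d2/1000 = 10.609 + 87.32354*4561.5/1000 = 408.94 deg C
T_res = 408.94 deg C


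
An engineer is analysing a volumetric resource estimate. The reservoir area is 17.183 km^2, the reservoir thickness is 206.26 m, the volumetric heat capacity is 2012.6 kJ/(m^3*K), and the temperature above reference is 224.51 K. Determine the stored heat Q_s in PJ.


Step 1: Vr = A*1e6*hr = 17.183*1e6*206.26 = 3.544166e+09 m^3
Step 2: Q_s = Vr*rhoc*dT/1e12 = 3.544166e+09*2012.6*224.51/1e12 = 1601.4 PJ
Q_s = 1601.4 PJ


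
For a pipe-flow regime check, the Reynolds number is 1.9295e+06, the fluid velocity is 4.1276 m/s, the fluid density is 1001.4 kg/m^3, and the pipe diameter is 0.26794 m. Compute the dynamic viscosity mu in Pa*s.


mu = rho * vel * D / Re
mu = 1001.4 * 4.1276 * 0.26794 / 1.9295e+06
mu = 0.00057398 Pa*s


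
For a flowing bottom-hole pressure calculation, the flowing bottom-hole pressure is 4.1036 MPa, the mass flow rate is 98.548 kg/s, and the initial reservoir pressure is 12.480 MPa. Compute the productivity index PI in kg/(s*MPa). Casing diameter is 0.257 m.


PI = mdot / (P_i - P_wf)
PI = 98.548 / (12.480 - 4.1036)
PI = 11.765 kg/(s*MPa)


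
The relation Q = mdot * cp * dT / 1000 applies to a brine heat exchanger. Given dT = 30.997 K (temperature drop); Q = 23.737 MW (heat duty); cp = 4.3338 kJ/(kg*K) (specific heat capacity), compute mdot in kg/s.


mdot = Q * 1000 / (cp * dT)
mdot = 23.737 * 1000 / (4.3338 * 30.997)
mdot = 176.70 kg/s


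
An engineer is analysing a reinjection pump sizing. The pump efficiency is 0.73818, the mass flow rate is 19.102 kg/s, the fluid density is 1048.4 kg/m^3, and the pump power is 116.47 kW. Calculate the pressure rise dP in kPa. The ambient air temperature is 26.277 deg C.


dP = P_pump * rho * eta / mdot
dP = 116.47 * 1048.4 * 0.73818 / 19.102
dP = 4718.7 kPa


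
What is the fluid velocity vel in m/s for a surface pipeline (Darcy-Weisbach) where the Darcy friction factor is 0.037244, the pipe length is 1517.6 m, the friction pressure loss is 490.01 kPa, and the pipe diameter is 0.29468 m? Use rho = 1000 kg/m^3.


vel = sqrt(dP*1000*2*D / (f*L*rho))
vel = sqrt(490.01*1000*2*0.29468 / (0.037244*1517.6*1000))
vel = 2.2604 m/s


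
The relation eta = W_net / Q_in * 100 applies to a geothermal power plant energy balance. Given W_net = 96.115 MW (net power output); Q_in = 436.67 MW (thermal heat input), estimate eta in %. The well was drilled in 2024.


eta = W_net / Q_in * 100
eta = 96.115 / 436.67 * 100
eta = 22.011 %


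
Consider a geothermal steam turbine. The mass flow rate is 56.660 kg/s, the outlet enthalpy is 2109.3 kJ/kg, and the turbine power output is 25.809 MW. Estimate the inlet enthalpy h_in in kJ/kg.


h_in = h_out + P * 1000 / mdot
h_in = 2109.3 + 25.809 * 1000 / 56.660
h_in = 2564.8 kJ/kg


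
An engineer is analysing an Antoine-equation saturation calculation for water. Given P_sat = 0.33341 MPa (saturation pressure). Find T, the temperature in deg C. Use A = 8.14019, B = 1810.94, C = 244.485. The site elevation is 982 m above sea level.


T = B / (A - log10(P_sat * 760 / 0.101325)) - C
T = 1810.94 / (8.14019 - log10(0.33341 * 760 / 0.101325)) - 244.485
T = 137.40 deg C


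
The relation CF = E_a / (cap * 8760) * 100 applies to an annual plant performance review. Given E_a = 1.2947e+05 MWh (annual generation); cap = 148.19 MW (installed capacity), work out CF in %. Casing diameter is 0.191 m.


CF = E_a / (cap * 8760) * 100
CF = 1.2947e+05 / (148.19 * 8760) * 100
CF = 9.9735 %


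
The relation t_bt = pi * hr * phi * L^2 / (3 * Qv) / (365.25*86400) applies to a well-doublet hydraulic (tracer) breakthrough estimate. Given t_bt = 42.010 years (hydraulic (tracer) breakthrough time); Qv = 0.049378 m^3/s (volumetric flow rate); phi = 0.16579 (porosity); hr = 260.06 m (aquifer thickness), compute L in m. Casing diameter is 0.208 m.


L = sqrt(t_bt*365.25*86400*3*Qv / (pi*hr*phi))
L = sqrt(42.010*365.25*86400*3*0.049378 / (pi*260.06*0.16579))
L = 1204.1 m


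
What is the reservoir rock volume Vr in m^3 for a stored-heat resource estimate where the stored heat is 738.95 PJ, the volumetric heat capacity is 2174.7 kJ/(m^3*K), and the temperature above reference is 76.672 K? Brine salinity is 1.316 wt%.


Vr = Q_s * 1e12 / (rhoc * dT)
Vr = 738.95 * 1e12 / (2174.7 * 76.672)
Vr = 4.4318e+09 m^3


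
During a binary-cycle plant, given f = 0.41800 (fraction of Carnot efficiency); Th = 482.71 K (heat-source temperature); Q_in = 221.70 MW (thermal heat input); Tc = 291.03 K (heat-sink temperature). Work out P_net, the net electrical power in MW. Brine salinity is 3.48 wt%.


Step 1: eta = (1 - Tc/Th)*f = (1 - 291.03/482.71)*0.418 = 0.1659842
Step 2: P_net = eta * Q_in = 0.1659842 * 221.7 = 36.799 MW
P_net = 36.799 MW


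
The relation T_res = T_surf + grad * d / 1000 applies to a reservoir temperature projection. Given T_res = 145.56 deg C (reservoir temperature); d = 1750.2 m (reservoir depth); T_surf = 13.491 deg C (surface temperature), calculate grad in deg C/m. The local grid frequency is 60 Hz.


grad = (T_res - T_surf) / d * 1000
grad = (145.56 - 13.491) / 1750.2 * 1000
grad = 75.45938 deg C/km
Convert: 75.45938 deg C/km * 0.001 = 0.075459 deg C/m
grad = 0.075459 deg C/m


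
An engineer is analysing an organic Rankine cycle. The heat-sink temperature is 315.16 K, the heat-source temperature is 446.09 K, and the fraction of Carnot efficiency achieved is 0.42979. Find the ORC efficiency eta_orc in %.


eta_orc = (1 - Tc/Th) * f * 100
eta_orc = (1 - 315.16/446.09) * 0.42979 * 100
eta_orc = 12.615 %


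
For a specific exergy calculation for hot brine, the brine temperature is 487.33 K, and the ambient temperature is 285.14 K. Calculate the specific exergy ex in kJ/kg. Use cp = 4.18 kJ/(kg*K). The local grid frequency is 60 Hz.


ex = cp * ((T_b - T_0) - T_0 * ln(T_b/T_0))
ex = 4.18 * ((487.33 - 285.14) - 285.14 * ln(487.33/285.14))
ex = 206.35 kJ/kg


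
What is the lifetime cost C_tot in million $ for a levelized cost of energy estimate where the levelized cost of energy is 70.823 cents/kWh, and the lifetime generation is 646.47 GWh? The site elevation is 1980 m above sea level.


C_tot = LCOE / 100 * E_tot
C_tot = 70.823 / 100 * 646.47
C_tot = 457.85 million $


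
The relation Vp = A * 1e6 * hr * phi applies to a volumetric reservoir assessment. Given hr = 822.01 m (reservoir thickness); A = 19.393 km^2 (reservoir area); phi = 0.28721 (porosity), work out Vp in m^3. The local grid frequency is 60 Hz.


Vp = A * 1e6 * hr * phi
Vp = 19.393 * 1e6 * 822.01 * 0.28721
Vp = 4.5785e+09 m^3


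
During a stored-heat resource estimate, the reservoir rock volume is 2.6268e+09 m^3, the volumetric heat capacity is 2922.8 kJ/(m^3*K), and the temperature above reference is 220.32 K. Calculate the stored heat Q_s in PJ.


Q_s = Vr * rhoc * dT / 1e12
Q_s = 2.6268e+09 * 2922.8 * 220.32 / 1e12
Q_s = 1691.5 PJ


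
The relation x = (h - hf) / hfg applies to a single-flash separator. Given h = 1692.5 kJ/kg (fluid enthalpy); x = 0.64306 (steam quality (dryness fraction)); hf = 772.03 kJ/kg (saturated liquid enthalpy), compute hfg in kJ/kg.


hfg = (h - hf) / x
hfg = (1692.5 - 772.03) / 0.64306
hfg = 1431.4 kJ/kg


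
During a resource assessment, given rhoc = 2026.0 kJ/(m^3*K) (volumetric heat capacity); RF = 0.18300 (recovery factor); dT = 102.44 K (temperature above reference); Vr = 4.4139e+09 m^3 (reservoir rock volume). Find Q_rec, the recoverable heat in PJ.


Step 1: Q_s = Vr*rhoc*dT/1e12 = 4.4139e+09*2026.0*102.44/1e12 = 916.0760 PJ
Step 2: Q_rec = Q_s * RF = 916.0760 * 0.183 = 167.64 PJ
Q_rec = 167.64 PJ


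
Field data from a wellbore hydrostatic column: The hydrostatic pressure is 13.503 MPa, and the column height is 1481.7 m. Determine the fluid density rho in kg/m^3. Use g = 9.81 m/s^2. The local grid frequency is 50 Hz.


rho = P * 1e6 / (g * h)
rho = 13.503 * 1e6 / (9.81 * 1481.7)
rho = 928.97 kg/m^3


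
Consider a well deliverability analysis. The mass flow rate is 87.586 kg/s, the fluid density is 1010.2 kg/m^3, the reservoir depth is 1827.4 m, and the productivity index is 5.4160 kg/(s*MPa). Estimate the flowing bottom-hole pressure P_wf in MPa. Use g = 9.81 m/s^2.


Step 1: P_i = rho*g*h/1e6 = 1010.2*9.81*1827.4/1e6 = 18.10965 MPa
Step 2: P_wf = P_i - mdot/PI = 18.10965 - 87.586/5.416 = 1.9379 MPa
P_wf = 1.9379 MPa


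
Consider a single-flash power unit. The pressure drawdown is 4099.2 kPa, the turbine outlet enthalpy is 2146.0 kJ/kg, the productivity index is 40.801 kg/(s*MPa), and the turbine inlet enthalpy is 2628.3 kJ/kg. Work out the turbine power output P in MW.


Step 1: mdot = PI * dP / 1000 = 40.801 * 4099.2 / 1000 = 167.2515 kg/s
Step 2: P = mdot*(h_in - h_out)/1000 = 167.2515*(2628.3 - 2146.0)/1000 = 80.665 MW
P = 80.665 MW


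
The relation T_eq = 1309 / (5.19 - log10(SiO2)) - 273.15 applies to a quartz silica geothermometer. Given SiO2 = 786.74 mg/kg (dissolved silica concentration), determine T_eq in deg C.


T_eq = 1309 / (5.19 - log10(SiO2)) - 273.15
T_eq = 1309 / (5.19 - log10(786.74)) - 273.15
T_eq = 297.43 deg C


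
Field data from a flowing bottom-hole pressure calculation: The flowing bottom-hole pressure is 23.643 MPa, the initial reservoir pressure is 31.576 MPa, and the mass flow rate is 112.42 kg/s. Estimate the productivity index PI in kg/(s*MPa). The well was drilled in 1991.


PI = mdot / (P_i - P_wf)
PI = 112.42 / (31.576 - 23.643)
PI = 14.171 kg/(s*MPa)


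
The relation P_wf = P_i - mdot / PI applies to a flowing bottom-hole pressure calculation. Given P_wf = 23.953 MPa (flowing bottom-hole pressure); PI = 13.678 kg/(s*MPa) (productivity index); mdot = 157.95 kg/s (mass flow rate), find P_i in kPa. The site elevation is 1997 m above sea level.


P_i = P_wf + mdot / PI
P_i = 23.953 + 157.95 / 13.678
P_i = 35.50074 MPa
Convert: 35.50074 MPa * 1000.0 = 35501 kPa
P_i = 35501 kPa


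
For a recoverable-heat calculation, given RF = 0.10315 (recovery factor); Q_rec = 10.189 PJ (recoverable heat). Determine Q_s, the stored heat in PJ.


Q_s = Q_rec / RF
Q_s = 10.189 / 0.10315
Q_s = 98.778 PJ


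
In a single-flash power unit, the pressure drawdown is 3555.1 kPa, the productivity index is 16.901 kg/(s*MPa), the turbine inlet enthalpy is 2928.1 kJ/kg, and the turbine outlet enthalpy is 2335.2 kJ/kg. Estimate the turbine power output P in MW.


Step 1: mdot = PI * dP / 1000 = 16.901 * 3555.1 / 1000 = 60.08475 kg/s
Step 2: P = mdot*(h_in - h_out)/1000 = 60.08475*(2928.1 - 2335.2)/1000 = 35.624 MW
P = 35.624 MW


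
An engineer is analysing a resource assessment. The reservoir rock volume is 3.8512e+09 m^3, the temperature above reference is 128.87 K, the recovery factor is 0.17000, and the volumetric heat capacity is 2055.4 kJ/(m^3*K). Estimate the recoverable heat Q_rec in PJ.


Step 1: Q_s = Vr*rhoc*dT/1e12 = 3.8512e+09*2055.4*128.87/1e12 = 1020.104 PJ
Step 2: Q_rec = Q_s * RF = 1020.104 * 0.17 = 173.42 PJ
Q_rec = 173.42 PJ


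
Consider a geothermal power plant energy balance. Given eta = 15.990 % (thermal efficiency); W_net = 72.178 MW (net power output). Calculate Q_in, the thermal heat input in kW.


Q_in = W_net / (eta / 100)
Q_in = 72.178 / (15.990 / 100)
Q_in = 451.3946 MW
Convert: 451.3946 MW * 1000.0 = 4.5139e+05 kW
Q_in = 4.5139e+05 kW


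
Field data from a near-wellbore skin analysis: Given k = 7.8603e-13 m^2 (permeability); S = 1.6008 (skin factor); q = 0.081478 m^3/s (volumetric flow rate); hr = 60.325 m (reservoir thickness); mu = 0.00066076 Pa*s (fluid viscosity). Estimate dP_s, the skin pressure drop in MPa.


dP_s = S * q * mu / (2*pi*k*hr) / 1000
dP_s = 1.6008 * 0.081478 * 0.00066076 / (2*pi*7.8603e-13*60.325) / 1000
dP_s = 289.2710 kPa
Convert: 289.2710 kPa * 0.001 = 0.28927 MPa
dP_s = 0.28927 MPa


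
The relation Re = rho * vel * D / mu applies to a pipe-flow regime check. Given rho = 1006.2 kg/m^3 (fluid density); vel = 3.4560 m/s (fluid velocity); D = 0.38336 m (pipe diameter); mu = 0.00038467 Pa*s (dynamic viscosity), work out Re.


Re = rho * vel * D / mu
Re = 1006.2 * 3.4560 * 0.38336 / 0.00038467
Re = 3.4656e+06


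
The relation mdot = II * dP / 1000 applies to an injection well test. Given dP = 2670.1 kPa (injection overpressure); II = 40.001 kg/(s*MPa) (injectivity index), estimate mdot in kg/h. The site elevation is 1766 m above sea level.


mdot = II * dP / 1000
mdot = 40.001 * 2670.1 / 1000
mdot = 106.8067 kg/s
Convert: 106.8067 kg/s * 3600.0 = 3.8450e+05 kg/h
mdot = 3.8450e+05 kg/h


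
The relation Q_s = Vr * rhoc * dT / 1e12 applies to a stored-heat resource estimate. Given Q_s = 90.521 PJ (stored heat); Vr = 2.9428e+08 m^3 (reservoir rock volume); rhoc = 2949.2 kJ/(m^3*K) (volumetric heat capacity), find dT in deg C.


dT = Q_s * 1e12 / (Vr * rhoc)
dT = 90.521 * 1e12 / (2.9428e+08 * 2949.2)
dT = 104.3000 K
Convert (temperature difference, 1 K = 1 deg C): 104.3000 K = 104.3000 deg C
dT = 104.30 deg C
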